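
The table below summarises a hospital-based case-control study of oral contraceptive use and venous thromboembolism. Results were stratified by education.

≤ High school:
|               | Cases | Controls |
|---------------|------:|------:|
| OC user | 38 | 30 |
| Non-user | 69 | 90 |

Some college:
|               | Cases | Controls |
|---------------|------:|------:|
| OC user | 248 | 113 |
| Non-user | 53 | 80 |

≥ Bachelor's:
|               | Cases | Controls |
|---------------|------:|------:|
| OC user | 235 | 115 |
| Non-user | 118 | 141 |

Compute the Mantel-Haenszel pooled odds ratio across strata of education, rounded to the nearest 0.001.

OR_MH = Σ(aᵢdᵢ/nᵢ) / Σ(bᵢcᵢ/nᵢ), where nᵢ is the stratum total.
Stratum 1 (≤ High school): n = 227; a·d/n = 38·90/227 = 15.0661; b·c/n = 30·69/227 = 9.1189
Stratum 2 (Some college): n = 494; a·d/n = 248·80/494 = 40.1619; b·c/n = 113·53/494 = 12.1235
Stratum 3 (≥ Bachelor's): n = 609; a·d/n = 235·141/609 = 54.4089; b·c/n = 115·118/609 = 22.2824
OR_MH = (15.0661 + 40.1619 + 54.4089) / (9.1189 + 12.1235 + 22.2824) = 109.6369 / 43.5249 = 2.51895

2.519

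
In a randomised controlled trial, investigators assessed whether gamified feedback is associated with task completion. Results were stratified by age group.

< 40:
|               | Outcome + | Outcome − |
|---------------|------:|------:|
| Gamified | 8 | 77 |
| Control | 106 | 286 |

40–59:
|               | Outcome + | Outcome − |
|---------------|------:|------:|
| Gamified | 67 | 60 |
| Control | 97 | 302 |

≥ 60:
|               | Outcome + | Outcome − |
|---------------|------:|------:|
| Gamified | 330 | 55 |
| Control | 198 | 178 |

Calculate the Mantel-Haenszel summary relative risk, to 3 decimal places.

1.547

RR_MH = Σ(aᵢ·n₀ᵢ/nᵢ) / Σ(cᵢ·n₁ᵢ/nᵢ), with n₁ᵢ = aᵢ+bᵢ (exposed), n₀ᵢ = cᵢ+dᵢ (unexposed), nᵢ = n₁ᵢ+n₀ᵢ.
Stratum 1 (< 40): n₁ = 85, n₀ = 392, n = 477; a·n₀/n = 8·392/477 = 6.5744; c·n₁/n = 106·85/477 = 18.8889
Stratum 2 (40–59): n₁ = 127, n₀ = 399, n = 526; a·n₀/n = 67·399/526 = 50.8232; c·n₁/n = 97·127/526 = 23.4202
Stratum 3 (≥ 60): n₁ = 385, n₀ = 376, n = 761; a·n₀/n = 330·376/761 = 163.0486; c·n₁/n = 198·385/761 = 100.1708
RR_MH = (6.5744 + 50.8232 + 163.0486) / (18.8889 + 23.4202 + 100.1708) = 220.4462 / 142.4799 = 1.54721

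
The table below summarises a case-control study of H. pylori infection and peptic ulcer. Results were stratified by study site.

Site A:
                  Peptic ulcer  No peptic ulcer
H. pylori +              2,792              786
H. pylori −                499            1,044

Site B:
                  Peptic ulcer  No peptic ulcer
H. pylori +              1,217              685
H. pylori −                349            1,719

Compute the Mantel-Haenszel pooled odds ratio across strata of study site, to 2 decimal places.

OR_MH = Σ(aᵢdᵢ/nᵢ) / Σ(bᵢcᵢ/nᵢ), where nᵢ is the stratum total.
Stratum 1 (Site A): n = 5121; a·d/n = 2792·1044/5121 = 569.1951; b·c/n = 786·499/5121 = 76.5893
Stratum 2 (Site B): n = 3970; a·d/n = 1217·1719/3970 = 526.9579; b·c/n = 685·349/3970 = 60.2179
OR_MH = (569.1951 + 526.9579) / (76.5893 + 60.2179) = 1096.1530 / 136.8072 = 8.01239

8.01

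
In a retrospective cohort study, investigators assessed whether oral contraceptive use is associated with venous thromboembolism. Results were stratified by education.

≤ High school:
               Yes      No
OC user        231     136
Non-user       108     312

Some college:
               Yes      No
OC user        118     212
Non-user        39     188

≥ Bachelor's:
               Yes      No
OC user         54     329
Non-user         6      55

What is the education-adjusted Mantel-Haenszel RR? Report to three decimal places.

RR_MH = Σ(aᵢ·n₀ᵢ/nᵢ) / Σ(cᵢ·n₁ᵢ/nᵢ), with n₁ᵢ = aᵢ+bᵢ (exposed), n₀ᵢ = cᵢ+dᵢ (unexposed), nᵢ = n₁ᵢ+n₀ᵢ.
Stratum 1 (≤ High school): n₁ = 367, n₀ = 420, n = 787; a·n₀/n = 231·420/787 = 123.2783; c·n₁/n = 108·367/787 = 50.3634
Stratum 2 (Some college): n₁ = 330, n₀ = 227, n = 557; a·n₀/n = 118·227/557 = 48.0898; c·n₁/n = 39·330/557 = 23.1059
Stratum 3 (≥ Bachelor's): n₁ = 383, n₀ = 61, n = 444; a·n₀/n = 54·61/444 = 7.4189; c·n₁/n = 6·383/444 = 5.1757
RR_MH = (123.2783 + 48.0898 + 7.4189) / (50.3634 + 23.1059 + 5.1757) = 178.7870 / 78.6450 = 2.27334

2.273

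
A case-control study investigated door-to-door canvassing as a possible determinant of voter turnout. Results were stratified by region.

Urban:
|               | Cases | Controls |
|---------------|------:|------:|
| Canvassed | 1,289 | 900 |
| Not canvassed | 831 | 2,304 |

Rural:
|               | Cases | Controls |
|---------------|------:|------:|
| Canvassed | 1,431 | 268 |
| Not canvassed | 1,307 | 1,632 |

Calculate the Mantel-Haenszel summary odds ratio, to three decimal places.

4.914

OR_MH = Σ(aᵢdᵢ/nᵢ) / Σ(bᵢcᵢ/nᵢ), where nᵢ is the stratum total.
Stratum 1 (Urban): n = 5324; a·d/n = 1289·2304/5324 = 557.8242; b·c/n = 900·831/5324 = 140.4771
Stratum 2 (Rural): n = 4638; a·d/n = 1431·1632/4638 = 503.5343; b·c/n = 268·1307/4638 = 75.5231
OR_MH = (557.8242 + 503.5343) / (140.4771 + 75.5231) = 1061.3585 / 216.0002 = 4.91369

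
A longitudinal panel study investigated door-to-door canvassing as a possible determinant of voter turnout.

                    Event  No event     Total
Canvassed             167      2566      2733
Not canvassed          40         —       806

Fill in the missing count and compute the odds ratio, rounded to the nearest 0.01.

The missing cell is in the unexposed row: 806 − 40 = 766.
So a = 167, b = 2566, c = 40, d = 766.
OR = (a·d)/(b·c) = (167 × 766) / (2566 × 40) = 127922 / 102640 = 1.24632

1.25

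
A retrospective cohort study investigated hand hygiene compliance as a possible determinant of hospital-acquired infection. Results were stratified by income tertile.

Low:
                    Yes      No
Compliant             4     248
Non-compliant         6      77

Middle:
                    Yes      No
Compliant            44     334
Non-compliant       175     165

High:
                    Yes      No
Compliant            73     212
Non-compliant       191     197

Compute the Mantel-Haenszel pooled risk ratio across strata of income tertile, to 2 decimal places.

RR_MH = Σ(aᵢ·n₀ᵢ/nᵢ) / Σ(cᵢ·n₁ᵢ/nᵢ), with n₁ᵢ = aᵢ+bᵢ (exposed), n₀ᵢ = cᵢ+dᵢ (unexposed), nᵢ = n₁ᵢ+n₀ᵢ.
Stratum 1 (Low): n₁ = 252, n₀ = 83, n = 335; a·n₀/n = 4·83/335 = 0.9910; c·n₁/n = 6·252/335 = 4.5134
Stratum 2 (Middle): n₁ = 378, n₀ = 340, n = 718; a·n₀/n = 44·340/718 = 20.8357; c·n₁/n = 175·378/718 = 92.1309
Stratum 3 (High): n₁ = 285, n₀ = 388, n = 673; a·n₀/n = 73·388/673 = 42.0862; c·n₁/n = 191·285/673 = 80.8841
RR_MH = (0.9910 + 20.8357 + 42.0862) / (4.5134 + 92.1309 + 80.8841) = 63.9129 / 177.5285 = 0.36001

0.36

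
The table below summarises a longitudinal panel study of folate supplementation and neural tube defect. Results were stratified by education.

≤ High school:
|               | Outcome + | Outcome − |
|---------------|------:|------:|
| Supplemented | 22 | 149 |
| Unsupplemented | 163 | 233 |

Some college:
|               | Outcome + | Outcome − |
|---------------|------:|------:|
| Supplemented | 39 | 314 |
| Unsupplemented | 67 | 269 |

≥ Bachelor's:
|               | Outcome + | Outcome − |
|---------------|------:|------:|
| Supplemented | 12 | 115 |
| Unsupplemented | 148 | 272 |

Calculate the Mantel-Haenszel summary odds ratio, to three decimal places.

OR_MH = Σ(aᵢdᵢ/nᵢ) / Σ(bᵢcᵢ/nᵢ), where nᵢ is the stratum total.
Stratum 1 (≤ High school): n = 567; a·d/n = 22·233/567 = 9.0406; b·c/n = 149·163/567 = 42.8342
Stratum 2 (Some college): n = 689; a·d/n = 39·269/689 = 15.2264; b·c/n = 314·67/689 = 30.5341
Stratum 3 (≥ Bachelor's): n = 547; a·d/n = 12·272/547 = 5.9671; b·c/n = 115·148/547 = 31.1152
OR_MH = (9.0406 + 15.2264 + 5.9671) / (42.8342 + 30.5341 + 31.1152) = 30.2341 / 104.4835 = 0.28937

0.289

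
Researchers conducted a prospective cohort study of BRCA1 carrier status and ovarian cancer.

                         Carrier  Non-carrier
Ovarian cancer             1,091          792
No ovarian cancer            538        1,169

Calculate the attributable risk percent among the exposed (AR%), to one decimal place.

Reading the table with exposure as columns: a = 1091 (Carrier, case), b = 538 (Carrier, non-case), c = 792 (Non-carrier, case), d = 1169.
Risk in exposed = 1091/1629 = 0.66974; risk in unexposed = 792/1961 = 0.40388.
RR = 0.66974/0.40388 = 1.65827
AR% = (RR − 1)/RR × 100 = (1.65827 − 1)/1.65827 × 100 = 39.6963%

39.7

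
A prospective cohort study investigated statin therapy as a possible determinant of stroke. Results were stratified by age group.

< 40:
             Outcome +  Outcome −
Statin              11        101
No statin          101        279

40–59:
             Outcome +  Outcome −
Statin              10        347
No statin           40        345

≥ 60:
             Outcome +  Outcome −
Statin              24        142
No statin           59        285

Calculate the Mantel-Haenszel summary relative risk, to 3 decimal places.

RR_MH = Σ(aᵢ·n₀ᵢ/nᵢ) / Σ(cᵢ·n₁ᵢ/nᵢ), with n₁ᵢ = aᵢ+bᵢ (exposed), n₀ᵢ = cᵢ+dᵢ (unexposed), nᵢ = n₁ᵢ+n₀ᵢ.
Stratum 1 (< 40): n₁ = 112, n₀ = 380, n = 492; a·n₀/n = 11·380/492 = 8.4959; c·n₁/n = 101·112/492 = 22.9919
Stratum 2 (40–59): n₁ = 357, n₀ = 385, n = 742; a·n₀/n = 10·385/742 = 5.1887; c·n₁/n = 40·357/742 = 19.2453
Stratum 3 (≥ 60): n₁ = 166, n₀ = 344, n = 510; a·n₀/n = 24·344/510 = 16.1882; c·n₁/n = 59·166/510 = 19.2039
RR_MH = (8.4959 + 5.1887 + 16.1882) / (22.9919 + 19.2453 + 19.2039) = 29.8728 / 61.4411 = 0.48620

0.486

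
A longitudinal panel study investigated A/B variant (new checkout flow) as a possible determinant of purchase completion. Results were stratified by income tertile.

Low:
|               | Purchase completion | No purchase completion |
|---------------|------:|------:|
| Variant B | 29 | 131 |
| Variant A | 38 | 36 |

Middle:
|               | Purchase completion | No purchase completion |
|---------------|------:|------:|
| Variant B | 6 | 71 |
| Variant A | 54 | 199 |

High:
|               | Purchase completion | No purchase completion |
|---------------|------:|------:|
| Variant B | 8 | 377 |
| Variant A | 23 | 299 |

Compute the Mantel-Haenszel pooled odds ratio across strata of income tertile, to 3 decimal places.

0.254

OR_MH = Σ(aᵢdᵢ/nᵢ) / Σ(bᵢcᵢ/nᵢ), where nᵢ is the stratum total.
Stratum 1 (Low): n = 234; a·d/n = 29·36/234 = 4.4615; b·c/n = 131·38/234 = 21.2735
Stratum 2 (Middle): n = 330; a·d/n = 6·199/330 = 3.6182; b·c/n = 71·54/330 = 11.6182
Stratum 3 (High): n = 707; a·d/n = 8·299/707 = 3.3833; b·c/n = 377·23/707 = 12.2645
OR_MH = (4.4615 + 3.6182 + 3.3833) / (21.2735 + 11.6182 + 12.2645) = 11.4630 / 45.1562 = 0.25385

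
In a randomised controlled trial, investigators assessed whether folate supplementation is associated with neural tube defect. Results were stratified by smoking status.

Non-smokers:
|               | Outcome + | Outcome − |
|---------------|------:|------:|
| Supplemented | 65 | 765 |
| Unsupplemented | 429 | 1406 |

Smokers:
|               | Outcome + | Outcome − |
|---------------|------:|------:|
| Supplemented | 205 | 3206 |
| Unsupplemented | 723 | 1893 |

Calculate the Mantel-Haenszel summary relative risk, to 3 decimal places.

0.246

RR_MH = Σ(aᵢ·n₀ᵢ/nᵢ) / Σ(cᵢ·n₁ᵢ/nᵢ), with n₁ᵢ = aᵢ+bᵢ (exposed), n₀ᵢ = cᵢ+dᵢ (unexposed), nᵢ = n₁ᵢ+n₀ᵢ.
Stratum 1 (Non-smokers): n₁ = 830, n₀ = 1835, n = 2665; a·n₀/n = 65·1835/2665 = 44.7561; c·n₁/n = 429·830/2665 = 133.6098
Stratum 2 (Smokers): n₁ = 3411, n₀ = 2616, n = 6027; a·n₀/n = 205·2616/6027 = 88.9796; c·n₁/n = 723·3411/6027 = 409.1842
RR_MH = (44.7561 + 88.9796) / (133.6098 + 409.1842) = 133.7357 / 542.7939 = 0.24638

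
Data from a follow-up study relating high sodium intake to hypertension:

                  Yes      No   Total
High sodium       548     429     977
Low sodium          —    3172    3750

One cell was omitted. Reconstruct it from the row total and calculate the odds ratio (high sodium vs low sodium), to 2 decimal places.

7.01

The missing cell is in the unexposed row: 3750 − 3172 = 578.
So a = 548, b = 429, c = 578, d = 3172.
OR = (a·d)/(b·c) = (548 × 3172) / (429 × 578) = 1738256 / 247962 = 7.01017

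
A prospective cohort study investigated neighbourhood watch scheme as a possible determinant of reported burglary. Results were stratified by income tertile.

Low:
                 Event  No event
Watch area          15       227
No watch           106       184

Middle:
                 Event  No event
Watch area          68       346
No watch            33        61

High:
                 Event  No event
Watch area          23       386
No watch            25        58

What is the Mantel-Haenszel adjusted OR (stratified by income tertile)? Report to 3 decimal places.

OR_MH = Σ(aᵢdᵢ/nᵢ) / Σ(bᵢcᵢ/nᵢ), where nᵢ is the stratum total.
Stratum 1 (Low): n = 532; a·d/n = 15·184/532 = 5.1880; b·c/n = 227·106/532 = 45.2293
Stratum 2 (Middle): n = 508; a·d/n = 68·61/508 = 8.1654; b·c/n = 346·33/508 = 22.4764
Stratum 3 (High): n = 492; a·d/n = 23·58/492 = 2.7114; b·c/n = 386·25/492 = 19.6138
OR_MH = (5.1880 + 8.1654 + 2.7114) / (45.2293 + 22.4764 + 19.6138) = 16.0647 / 87.3195 = 0.18398

0.184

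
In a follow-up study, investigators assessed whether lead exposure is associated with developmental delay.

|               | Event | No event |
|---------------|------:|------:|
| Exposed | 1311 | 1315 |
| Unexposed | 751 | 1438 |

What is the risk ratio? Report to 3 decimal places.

Cells: a = 1311, b = 1315, c = 751, d = 1438.
Risk in exposed = 1311/2626 = 0.49924; risk in unexposed = 751/2189 = 0.34308.
RR = 0.49924 / 0.34308 = 1.45517
The risk among the exposed is 1.46 times that among the unexposed.

1.455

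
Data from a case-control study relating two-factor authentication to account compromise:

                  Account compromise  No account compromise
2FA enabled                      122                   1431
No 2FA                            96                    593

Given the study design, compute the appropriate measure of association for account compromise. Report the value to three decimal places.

0.527

Cells: a = 122, b = 1431, c = 96, d = 593.
This is a case-control study: participants were sampled on outcome status, so risks in the source population cannot be estimated directly — relative risk is not valid here. The odds ratio is the appropriate measure.
OR = (a·d)/(b·c) = (122 × 593) / (1431 × 96) = 72346 / 137376 = 0.52663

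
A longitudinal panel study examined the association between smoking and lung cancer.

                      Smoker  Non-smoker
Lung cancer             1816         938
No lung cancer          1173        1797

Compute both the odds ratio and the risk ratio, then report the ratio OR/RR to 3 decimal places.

Reading the table with exposure as columns: a = 1816 (Smoker, case), b = 1173 (Smoker, non-case), c = 938 (Non-smoker, case), d = 1797.
OR = (1816·1797)/(1173·938) = 3263352/1100274 = 2.96594
Risk in exposed = 1816/2989 = 0.60756; risk in unexposed = 938/2735 = 0.34296; RR = 1.77151
OR/RR = 2.96594 / 1.77151 = 1.67424
The outcome is not rare, so the OR lies further from 1 than the RR.

1.674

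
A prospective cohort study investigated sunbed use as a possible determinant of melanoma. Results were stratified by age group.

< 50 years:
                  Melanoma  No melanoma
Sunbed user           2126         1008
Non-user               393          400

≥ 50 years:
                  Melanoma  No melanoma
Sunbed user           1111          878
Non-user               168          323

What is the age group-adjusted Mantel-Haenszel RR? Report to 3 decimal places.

1.448

RR_MH = Σ(aᵢ·n₀ᵢ/nᵢ) / Σ(cᵢ·n₁ᵢ/nᵢ), with n₁ᵢ = aᵢ+bᵢ (exposed), n₀ᵢ = cᵢ+dᵢ (unexposed), nᵢ = n₁ᵢ+n₀ᵢ.
Stratum 1 (< 50 years): n₁ = 3134, n₀ = 793, n = 3927; a·n₀/n = 2126·793/3927 = 429.3145; c·n₁/n = 393·3134/3927 = 313.6394
Stratum 2 (≥ 50 years): n₁ = 1989, n₀ = 491, n = 2480; a·n₀/n = 1111·491/2480 = 219.9601; c·n₁/n = 168·1989/2480 = 134.7387
RR_MH = (429.3145 + 219.9601) / (313.6394 + 134.7387) = 649.2746 / 448.3781 = 1.44805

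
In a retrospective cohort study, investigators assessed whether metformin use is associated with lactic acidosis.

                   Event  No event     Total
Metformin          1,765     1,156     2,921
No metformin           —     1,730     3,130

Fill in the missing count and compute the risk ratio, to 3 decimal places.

The missing cell is in the unexposed row: 3130 − 1730 = 1400.
So a = 1765, b = 1156, c = 1400, d = 1730.
RR = [a/(a+b)] / [c/(c+d)] = (1765/2921) / (1400/3130) = 0.60425/0.44728 = 1.35092

1.351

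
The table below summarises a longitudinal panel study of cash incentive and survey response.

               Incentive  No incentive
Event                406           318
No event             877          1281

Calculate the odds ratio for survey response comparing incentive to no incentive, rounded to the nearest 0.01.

1.86

Reading the table with exposure as columns: a = 406 (Incentive, case), b = 877 (Incentive, non-case), c = 318 (No incentive, case), d = 1281.
OR = (a·d)/(b·c) = (406 × 1281) / (877 × 318) = 520086 / 278886 = 1.86487
The odds of survey response are about 1.86 times as high in the incentive group.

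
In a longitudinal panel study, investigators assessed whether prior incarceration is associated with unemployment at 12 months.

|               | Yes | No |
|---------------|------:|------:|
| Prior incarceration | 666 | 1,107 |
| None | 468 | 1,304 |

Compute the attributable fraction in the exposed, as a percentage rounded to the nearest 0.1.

29.7

Cells: a = 666, b = 1107, c = 468, d = 1304.
Risk in exposed = 666/1773 = 0.37563; risk in unexposed = 468/1772 = 0.26411.
RR = 0.37563/0.26411 = 1.42227
AR% = (RR − 1)/RR × 100 = (1.42227 − 1)/1.42227 × 100 = 29.6901%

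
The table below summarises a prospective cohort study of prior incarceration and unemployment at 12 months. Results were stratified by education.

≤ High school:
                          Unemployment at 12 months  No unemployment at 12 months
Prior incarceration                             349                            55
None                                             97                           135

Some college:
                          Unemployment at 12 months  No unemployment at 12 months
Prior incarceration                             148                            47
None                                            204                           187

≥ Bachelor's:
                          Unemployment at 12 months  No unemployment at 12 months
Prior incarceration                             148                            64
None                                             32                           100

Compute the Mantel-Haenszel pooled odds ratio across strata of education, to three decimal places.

5.352

OR_MH = Σ(aᵢdᵢ/nᵢ) / Σ(bᵢcᵢ/nᵢ), where nᵢ is the stratum total.
Stratum 1 (≤ High school): n = 636; a·d/n = 349·135/636 = 74.0802; b·c/n = 55·97/636 = 8.3884
Stratum 2 (Some college): n = 586; a·d/n = 148·187/586 = 47.2287; b·c/n = 47·204/586 = 16.3618
Stratum 3 (≥ Bachelor's): n = 344; a·d/n = 148·100/344 = 43.0233; b·c/n = 64·32/344 = 5.9535
OR_MH = (74.0802 + 47.2287 + 43.0233) / (8.3884 + 16.3618 + 5.9535) = 164.3321 / 30.7036 = 5.35221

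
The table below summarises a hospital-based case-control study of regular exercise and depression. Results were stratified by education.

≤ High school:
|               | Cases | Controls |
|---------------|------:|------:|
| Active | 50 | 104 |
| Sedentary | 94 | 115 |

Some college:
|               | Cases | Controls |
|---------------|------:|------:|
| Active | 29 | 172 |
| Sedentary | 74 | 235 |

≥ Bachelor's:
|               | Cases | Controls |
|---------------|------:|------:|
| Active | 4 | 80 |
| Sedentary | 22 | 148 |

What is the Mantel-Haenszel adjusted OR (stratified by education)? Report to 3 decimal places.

OR_MH = Σ(aᵢdᵢ/nᵢ) / Σ(bᵢcᵢ/nᵢ), where nᵢ is the stratum total.
Stratum 1 (≤ High school): n = 363; a·d/n = 50·115/363 = 15.8402; b·c/n = 104·94/363 = 26.9311
Stratum 2 (Some college): n = 510; a·d/n = 29·235/510 = 13.3627; b·c/n = 172·74/510 = 24.9569
Stratum 3 (≥ Bachelor's): n = 254; a·d/n = 4·148/254 = 2.3307; b·c/n = 80·22/254 = 6.9291
OR_MH = (15.8402 + 13.3627 + 2.3307) / (26.9311 + 24.9569 + 6.9291) = 31.5337 / 58.8171 = 0.53613

0.536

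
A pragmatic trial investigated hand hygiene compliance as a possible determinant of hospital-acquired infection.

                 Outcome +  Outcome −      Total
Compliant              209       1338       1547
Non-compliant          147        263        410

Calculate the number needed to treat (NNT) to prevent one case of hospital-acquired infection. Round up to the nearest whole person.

5

Risk in treated group = 209/1547 = 0.13510; risk in control = 147/410 = 0.35854.
Absolute risk reduction = 0.35854 − 0.13510 = 0.22344
NNT = 1 / ARR = 1 / 0.22344 = 4.476 → round up → 5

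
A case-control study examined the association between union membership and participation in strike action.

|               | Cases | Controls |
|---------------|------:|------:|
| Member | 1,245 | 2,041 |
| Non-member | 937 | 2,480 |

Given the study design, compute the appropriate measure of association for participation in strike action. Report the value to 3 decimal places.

1.615

Cells: a = 1245, b = 2041, c = 937, d = 2480.
This is a case-control study: participants were sampled on outcome status, so risks in the source population cannot be estimated directly — relative risk is not valid here. The odds ratio is the appropriate measure.
OR = (a·d)/(b·c) = (1245 × 2480) / (2041 × 937) = 3087600 / 1912417 = 1.61450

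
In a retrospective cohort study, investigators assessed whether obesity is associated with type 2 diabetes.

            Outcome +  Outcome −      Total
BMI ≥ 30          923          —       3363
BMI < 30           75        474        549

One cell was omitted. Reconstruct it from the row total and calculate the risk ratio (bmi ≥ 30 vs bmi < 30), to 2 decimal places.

The missing cell is in the exposed row: 3363 − 923 = 2440.
So a = 923, b = 2440, c = 75, d = 474.
RR = [a/(a+b)] / [c/(c+d)] = (923/3363) / (75/549) = 0.27446/0.13661 = 2.00903

2.01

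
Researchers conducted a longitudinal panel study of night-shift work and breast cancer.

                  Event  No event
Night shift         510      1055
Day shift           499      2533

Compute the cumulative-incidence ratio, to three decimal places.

1.980

Cells: a = 510, b = 1055, c = 499, d = 2533.
Risk in exposed = 510/1565 = 0.32588; risk in unexposed = 499/3032 = 0.16458.
RR = 0.32588 / 0.16458 = 1.98009
The risk among the exposed is 1.98 times that among the unexposed.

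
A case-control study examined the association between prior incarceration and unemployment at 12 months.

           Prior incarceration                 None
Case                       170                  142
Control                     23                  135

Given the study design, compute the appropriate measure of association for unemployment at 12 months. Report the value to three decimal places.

Reading the table with exposure as columns: a = 170 (Prior incarceration, case), b = 23 (Prior incarceration, non-case), c = 142 (None, case), d = 135.
This is a case-control study: participants were sampled on outcome status, so risks in the source population cannot be estimated directly — relative risk is not valid here. The odds ratio is the appropriate measure.
OR = (a·d)/(b·c) = (170 × 135) / (23 × 142) = 22950 / 3266 = 7.02694

7.027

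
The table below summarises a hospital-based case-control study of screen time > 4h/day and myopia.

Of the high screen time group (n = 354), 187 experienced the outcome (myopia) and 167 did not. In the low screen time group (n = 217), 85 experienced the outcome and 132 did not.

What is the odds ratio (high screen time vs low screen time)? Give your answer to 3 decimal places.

1.739

From the description: a = 187, b = 167, c = 85, d = 132.
OR = (a·d)/(b·c) = (187 × 132) / (167 × 85) = 24684 / 14195 = 1.73892
The odds of myopia are about 1.74 times as high in the high screen time group.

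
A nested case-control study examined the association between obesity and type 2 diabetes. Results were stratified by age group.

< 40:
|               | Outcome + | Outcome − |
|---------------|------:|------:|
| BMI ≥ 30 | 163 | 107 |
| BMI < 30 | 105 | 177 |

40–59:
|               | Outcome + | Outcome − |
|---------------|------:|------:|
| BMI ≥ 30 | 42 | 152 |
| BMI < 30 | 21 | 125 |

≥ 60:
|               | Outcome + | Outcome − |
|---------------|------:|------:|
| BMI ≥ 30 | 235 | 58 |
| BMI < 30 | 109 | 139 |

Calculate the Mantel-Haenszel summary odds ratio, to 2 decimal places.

OR_MH = Σ(aᵢdᵢ/nᵢ) / Σ(bᵢcᵢ/nᵢ), where nᵢ is the stratum total.
Stratum 1 (< 40): n = 552; a·d/n = 163·177/552 = 52.2663; b·c/n = 107·105/552 = 20.3533
Stratum 2 (40–59): n = 340; a·d/n = 42·125/340 = 15.4412; b·c/n = 152·21/340 = 9.3882
Stratum 3 (≥ 60): n = 541; a·d/n = 235·139/541 = 60.3789; b·c/n = 58·109/541 = 11.6858
OR_MH = (52.2663 + 15.4412 + 60.3789) / (20.3533 + 9.3882 + 11.6858) = 128.0864 / 41.4273 = 3.09184

3.09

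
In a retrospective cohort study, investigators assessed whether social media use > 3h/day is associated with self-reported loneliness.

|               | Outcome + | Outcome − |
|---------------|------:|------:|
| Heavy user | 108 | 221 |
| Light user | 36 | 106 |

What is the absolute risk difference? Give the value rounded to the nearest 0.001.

0.075

Cells: a = 108, b = 221, c = 36, d = 106.
Risk in exposed = 108/329 = 0.328267; risk in unexposed = 36/142 = 0.253521.
Risk difference = 0.328267 − 0.253521 = 0.074746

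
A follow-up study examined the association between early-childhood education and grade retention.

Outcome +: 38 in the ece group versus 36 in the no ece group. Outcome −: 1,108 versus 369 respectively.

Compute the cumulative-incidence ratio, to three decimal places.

0.373

From the description: a = 38, b = 1108, c = 36, d = 369.
Risk in exposed = 38/1146 = 0.03316; risk in unexposed = 36/405 = 0.08889.
RR = 0.03316 / 0.08889 = 0.37304
The risk is 63% lower among the exposed than among the unexposed.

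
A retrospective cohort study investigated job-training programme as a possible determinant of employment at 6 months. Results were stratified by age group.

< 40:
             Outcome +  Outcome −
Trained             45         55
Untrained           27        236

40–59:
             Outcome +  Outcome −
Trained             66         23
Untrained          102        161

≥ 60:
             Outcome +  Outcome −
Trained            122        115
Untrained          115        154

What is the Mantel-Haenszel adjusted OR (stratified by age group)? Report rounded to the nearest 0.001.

2.618

OR_MH = Σ(aᵢdᵢ/nᵢ) / Σ(bᵢcᵢ/nᵢ), where nᵢ is the stratum total.
Stratum 1 (< 40): n = 363; a·d/n = 45·236/363 = 29.2562; b·c/n = 55·27/363 = 4.0909
Stratum 2 (40–59): n = 352; a·d/n = 66·161/352 = 30.1875; b·c/n = 23·102/352 = 6.6648
Stratum 3 (≥ 60): n = 506; a·d/n = 122·154/506 = 37.1304; b·c/n = 115·115/506 = 26.1364
OR_MH = (29.2562 + 30.1875 + 37.1304) / (4.0909 + 6.6648 + 26.1364) = 96.5741 / 36.8920 = 2.61775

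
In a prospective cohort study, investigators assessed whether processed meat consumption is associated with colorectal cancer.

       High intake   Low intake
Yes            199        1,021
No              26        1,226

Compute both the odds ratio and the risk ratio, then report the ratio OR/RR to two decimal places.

Reading the table with exposure as columns: a = 199 (High intake, case), b = 26 (High intake, non-case), c = 1021 (Low intake, case), d = 1226.
OR = (199·1226)/(26·1021) = 243974/26546 = 9.19061
Risk in exposed = 199/225 = 0.88444; risk in unexposed = 1021/2247 = 0.45438; RR = 1.94647
OR/RR = 9.19061 / 1.94647 = 4.72168
The outcome is not rare, so the OR lies further from 1 than the RR.

4.72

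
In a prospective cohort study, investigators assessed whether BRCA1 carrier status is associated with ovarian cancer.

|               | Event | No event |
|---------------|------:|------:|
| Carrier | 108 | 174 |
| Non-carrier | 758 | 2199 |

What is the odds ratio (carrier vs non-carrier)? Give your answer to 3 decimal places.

1.801

Cells: a = 108, b = 174, c = 758, d = 2199.
OR = (a·d)/(b·c) = (108 × 2199) / (174 × 758) = 237492 / 131892 = 1.80066
The odds of ovarian cancer are about 1.80 times as high in the carrier group.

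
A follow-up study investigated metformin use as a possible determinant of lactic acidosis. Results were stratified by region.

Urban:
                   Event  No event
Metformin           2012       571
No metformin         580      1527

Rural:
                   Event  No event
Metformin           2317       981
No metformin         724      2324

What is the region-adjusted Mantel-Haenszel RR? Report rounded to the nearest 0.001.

2.899

RR_MH = Σ(aᵢ·n₀ᵢ/nᵢ) / Σ(cᵢ·n₁ᵢ/nᵢ), with n₁ᵢ = aᵢ+bᵢ (exposed), n₀ᵢ = cᵢ+dᵢ (unexposed), nᵢ = n₁ᵢ+n₀ᵢ.
Stratum 1 (Urban): n₁ = 2583, n₀ = 2107, n = 4690; a·n₀/n = 2012·2107/4690 = 903.8985; c·n₁/n = 580·2583/4690 = 319.4328
Stratum 2 (Rural): n₁ = 3298, n₀ = 3048, n = 6346; a·n₀/n = 2317·3048/6346 = 1112.8610; c·n₁/n = 724·3298/6346 = 376.2610
RR_MH = (903.8985 + 1112.8610) / (319.4328 + 376.2610) = 2016.7595 / 695.6938 = 2.89892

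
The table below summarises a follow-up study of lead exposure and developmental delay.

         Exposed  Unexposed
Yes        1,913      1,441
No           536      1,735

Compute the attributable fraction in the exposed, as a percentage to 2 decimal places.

Reading the table with exposure as columns: a = 1913 (Exposed, case), b = 536 (Exposed, non-case), c = 1441 (Unexposed, case), d = 1735.
Risk in exposed = 1913/2449 = 0.78114; risk in unexposed = 1441/3176 = 0.45372.
RR = 0.78114/0.45372 = 1.72164
AR% = (RR − 1)/RR × 100 = (1.72164 − 1)/1.72164 × 100 = 41.9159%

41.92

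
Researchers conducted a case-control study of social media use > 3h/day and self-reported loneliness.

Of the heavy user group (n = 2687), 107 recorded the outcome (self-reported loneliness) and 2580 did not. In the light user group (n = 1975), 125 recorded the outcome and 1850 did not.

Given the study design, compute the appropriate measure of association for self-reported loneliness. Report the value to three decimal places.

From the description: a = 107, b = 2580, c = 125, d = 1850.
This is a case-control study: participants were sampled on outcome status, so risks in the source population cannot be estimated directly — relative risk is not valid here. The odds ratio is the appropriate measure.
OR = (a·d)/(b·c) = (107 × 1850) / (2580 × 125) = 197950 / 322500 = 0.61380

0.614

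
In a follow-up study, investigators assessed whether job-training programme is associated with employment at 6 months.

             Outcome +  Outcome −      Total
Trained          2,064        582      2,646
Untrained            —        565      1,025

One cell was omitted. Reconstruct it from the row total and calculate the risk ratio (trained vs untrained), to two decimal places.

1.74

The missing cell is in the unexposed row: 1025 − 565 = 460.
So a = 2064, b = 582, c = 460, d = 565.
RR = [a/(a+b)] / [c/(c+d)] = (2064/2646) / (460/1025) = 0.78005/0.44878 = 1.73814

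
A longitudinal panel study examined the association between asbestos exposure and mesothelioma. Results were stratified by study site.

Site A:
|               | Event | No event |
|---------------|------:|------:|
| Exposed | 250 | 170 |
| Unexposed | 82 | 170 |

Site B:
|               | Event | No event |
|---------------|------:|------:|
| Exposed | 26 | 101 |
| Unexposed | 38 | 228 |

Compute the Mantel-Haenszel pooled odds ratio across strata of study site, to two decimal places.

OR_MH = Σ(aᵢdᵢ/nᵢ) / Σ(bᵢcᵢ/nᵢ), where nᵢ is the stratum total.
Stratum 1 (Site A): n = 672; a·d/n = 250·170/672 = 63.2440; b·c/n = 170·82/672 = 20.7440
Stratum 2 (Site B): n = 393; a·d/n = 26·228/393 = 15.0840; b·c/n = 101·38/393 = 9.7659
OR_MH = (63.2440 + 15.0840) / (20.7440 + 9.7659) = 78.3280 / 30.5100 = 2.56729

2.57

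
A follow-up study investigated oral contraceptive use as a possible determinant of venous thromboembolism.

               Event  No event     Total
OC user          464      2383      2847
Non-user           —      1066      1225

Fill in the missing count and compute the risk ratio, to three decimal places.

The missing cell is in the unexposed row: 1225 − 1066 = 159.
So a = 464, b = 2383, c = 159, d = 1066.
RR = [a/(a+b)] / [c/(c+d)] = (464/2847) / (159/1225) = 0.16298/0.12980 = 1.25565

1.256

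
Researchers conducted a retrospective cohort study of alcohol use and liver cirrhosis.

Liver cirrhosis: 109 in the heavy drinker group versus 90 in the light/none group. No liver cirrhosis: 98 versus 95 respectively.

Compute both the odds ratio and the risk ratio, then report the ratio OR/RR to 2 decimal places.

1.08

From the description: a = 109, b = 98, c = 90, d = 95.
OR = (109·95)/(98·90) = 10355/8820 = 1.17404
Risk in exposed = 109/207 = 0.52657; risk in unexposed = 90/185 = 0.48649; RR = 1.08239
OR/RR = 1.17404 / 1.08239 = 1.08467
The outcome is not rare, so the OR lies further from 1 than the RR.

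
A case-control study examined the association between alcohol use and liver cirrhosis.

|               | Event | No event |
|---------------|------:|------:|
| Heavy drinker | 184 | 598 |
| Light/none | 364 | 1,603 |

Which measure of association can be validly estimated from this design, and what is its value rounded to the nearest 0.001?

Cells: a = 184, b = 598, c = 364, d = 1603.
This is a case-control study: participants were sampled on outcome status, so risks in the source population cannot be estimated directly — relative risk is not valid here. The odds ratio is the appropriate measure.
OR = (a·d)/(b·c) = (184 × 1603) / (598 × 364) = 294952 / 217672 = 1.35503

1.355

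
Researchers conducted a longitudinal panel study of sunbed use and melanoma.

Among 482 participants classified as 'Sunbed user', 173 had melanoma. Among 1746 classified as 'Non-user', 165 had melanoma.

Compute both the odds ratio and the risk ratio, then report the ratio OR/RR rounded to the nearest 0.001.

1.412

From the description: a = 173, b = 309, c = 165, d = 1581.
OR = (173·1581)/(309·165) = 273513/50985 = 5.36458
Risk in exposed = 173/482 = 0.35892; risk in unexposed = 165/1746 = 0.09450; RR = 3.79804
OR/RR = 5.36458 / 3.79804 = 1.41246
The outcome is not rare, so the OR lies further from 1 than the RR.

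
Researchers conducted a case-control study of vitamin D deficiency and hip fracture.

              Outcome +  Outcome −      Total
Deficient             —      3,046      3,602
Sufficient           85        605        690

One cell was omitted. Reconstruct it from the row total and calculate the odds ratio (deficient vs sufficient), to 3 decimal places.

1.299

The missing cell is in the exposed row: 3602 − 3046 = 556.
So a = 556, b = 3046, c = 85, d = 605.
OR = (a·d)/(b·c) = (556 × 605) / (3046 × 85) = 336380 / 258910 = 1.29922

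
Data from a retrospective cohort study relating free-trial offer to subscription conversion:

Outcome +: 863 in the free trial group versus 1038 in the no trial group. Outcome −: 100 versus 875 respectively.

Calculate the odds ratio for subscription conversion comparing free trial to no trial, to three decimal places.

From the description: a = 863, b = 100, c = 1038, d = 875.
OR = (a·d)/(b·c) = (863 × 875) / (100 × 1038) = 755125 / 103800 = 7.27481
The odds of subscription conversion are about 7.27 times as high in the free trial group.

7.275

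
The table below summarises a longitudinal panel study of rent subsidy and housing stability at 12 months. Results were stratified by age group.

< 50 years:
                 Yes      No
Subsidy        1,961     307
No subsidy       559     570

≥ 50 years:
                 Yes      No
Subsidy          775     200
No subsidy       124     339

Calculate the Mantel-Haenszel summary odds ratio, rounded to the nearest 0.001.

7.552

OR_MH = Σ(aᵢdᵢ/nᵢ) / Σ(bᵢcᵢ/nᵢ), where nᵢ is the stratum total.
Stratum 1 (< 50 years): n = 3397; a·d/n = 1961·570/3397 = 329.0462; b·c/n = 307·559/3397 = 50.5190
Stratum 2 (≥ 50 years): n = 1438; a·d/n = 775·339/1438 = 182.7017; b·c/n = 200·124/1438 = 17.2462
OR_MH = (329.0462 + 182.7017) / (50.5190 + 17.2462) = 511.7479 / 67.7652 = 7.55178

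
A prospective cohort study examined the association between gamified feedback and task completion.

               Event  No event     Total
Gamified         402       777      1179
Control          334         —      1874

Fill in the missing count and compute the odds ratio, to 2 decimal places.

2.39

The missing cell is in the unexposed row: 1874 − 334 = 1540.
So a = 402, b = 777, c = 334, d = 1540.
OR = (a·d)/(b·c) = (402 × 1540) / (777 × 334) = 619080 / 259518 = 2.38550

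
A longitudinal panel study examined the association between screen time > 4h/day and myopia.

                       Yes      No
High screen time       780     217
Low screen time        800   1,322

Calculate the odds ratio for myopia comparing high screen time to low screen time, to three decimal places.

5.940

Cells: a = 780, b = 217, c = 800, d = 1322.
OR = (a·d)/(b·c) = (780 × 1322) / (217 × 800) = 1031160 / 173600 = 5.93986
The odds of myopia are about 5.94 times as high in the high screen time group.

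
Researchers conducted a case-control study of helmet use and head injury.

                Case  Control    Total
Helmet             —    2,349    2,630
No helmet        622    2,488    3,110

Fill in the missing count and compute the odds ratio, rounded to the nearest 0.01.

0.48

The missing cell is in the exposed row: 2630 − 2349 = 281.
So a = 281, b = 2349, c = 622, d = 2488.
OR = (a·d)/(b·c) = (281 × 2488) / (2349 × 622) = 699128 / 1461078 = 0.47850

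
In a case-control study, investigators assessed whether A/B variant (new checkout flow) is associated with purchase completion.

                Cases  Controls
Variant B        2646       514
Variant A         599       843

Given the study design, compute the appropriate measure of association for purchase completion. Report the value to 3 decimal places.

Cells: a = 2646, b = 514, c = 599, d = 843.
This is a case-control study: participants were sampled on outcome status, so risks in the source population cannot be estimated directly — relative risk is not valid here. The odds ratio is the appropriate measure.
OR = (a·d)/(b·c) = (2646 × 843) / (514 × 599) = 2230578 / 307886 = 7.24482

7.245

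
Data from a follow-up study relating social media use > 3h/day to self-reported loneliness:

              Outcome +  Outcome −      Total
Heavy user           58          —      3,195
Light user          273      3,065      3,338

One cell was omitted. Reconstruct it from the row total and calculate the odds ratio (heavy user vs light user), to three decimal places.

The missing cell is in the exposed row: 3195 − 58 = 3137.
So a = 58, b = 3137, c = 273, d = 3065.
OR = (a·d)/(b·c) = (58 × 3065) / (3137 × 273) = 177770 / 856401 = 0.20758

0.208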